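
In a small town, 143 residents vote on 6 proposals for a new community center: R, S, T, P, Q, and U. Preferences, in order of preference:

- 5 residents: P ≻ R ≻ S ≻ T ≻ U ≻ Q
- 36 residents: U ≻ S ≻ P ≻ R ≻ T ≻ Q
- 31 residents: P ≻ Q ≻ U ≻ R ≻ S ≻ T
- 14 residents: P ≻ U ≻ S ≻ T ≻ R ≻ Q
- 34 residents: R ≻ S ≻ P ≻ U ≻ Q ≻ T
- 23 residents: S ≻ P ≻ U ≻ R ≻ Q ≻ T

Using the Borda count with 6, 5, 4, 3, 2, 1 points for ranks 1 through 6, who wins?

P

R: 5·5 + 36·3 + 31·3 + 14·2 + 34·6 + 23·3 = 527
S: 5·4 + 36·5 + 31·2 + 14·4 + 34·5 + 23·6 = 626
T: 5·3 + 36·2 + 31·1 + 14·3 + 34·1 + 23·1 = 217
P: 5·6 + 36·4 + 31·6 + 14·6 + 34·4 + 23·5 = 695
Q: 5·1 + 36·1 + 31·5 + 14·1 + 34·2 + 23·2 = 324
U: 5·2 + 36·6 + 31·4 + 14·5 + 34·3 + 23·4 = 614
P has the highest Borda score (695).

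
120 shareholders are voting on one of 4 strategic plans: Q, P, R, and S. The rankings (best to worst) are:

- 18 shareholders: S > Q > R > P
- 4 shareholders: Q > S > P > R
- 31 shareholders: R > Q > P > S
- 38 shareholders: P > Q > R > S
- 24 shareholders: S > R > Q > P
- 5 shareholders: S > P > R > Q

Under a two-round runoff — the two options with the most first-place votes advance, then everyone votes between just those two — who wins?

P

Round 1 first-place votes: Q 4, P 38, R 31, S 47.
S and P advance.
Runoff: S is preferred to P by 51 voters; P by 69.
P wins the runoff.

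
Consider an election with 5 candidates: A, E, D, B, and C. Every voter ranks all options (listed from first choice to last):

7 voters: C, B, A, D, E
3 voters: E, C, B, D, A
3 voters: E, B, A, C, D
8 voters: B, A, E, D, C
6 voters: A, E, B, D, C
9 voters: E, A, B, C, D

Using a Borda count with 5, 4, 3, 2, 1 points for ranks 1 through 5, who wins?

B

A: 7·3 + 3·1 + 3·3 + 8·4 + 6·5 + 9·4 = 131
E: 7·1 + 3·5 + 3·5 + 8·3 + 6·4 + 9·5 = 130
D: 7·2 + 3·2 + 3·1 + 8·2 + 6·2 + 9·1 = 60
B: 7·4 + 3·3 + 3·4 + 8·5 + 6·3 + 9·3 = 134
C: 7·5 + 3·4 + 3·2 + 8·1 + 6·1 + 9·2 = 85
B has the highest Borda score (134).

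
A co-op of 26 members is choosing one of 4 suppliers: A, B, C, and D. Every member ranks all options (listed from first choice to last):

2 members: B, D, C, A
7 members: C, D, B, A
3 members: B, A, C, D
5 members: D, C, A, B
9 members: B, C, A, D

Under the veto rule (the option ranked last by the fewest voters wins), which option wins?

C

Last-place votes: A 9, B 5, C 0, D 12.
C is ranked last by the fewest voters, so C wins.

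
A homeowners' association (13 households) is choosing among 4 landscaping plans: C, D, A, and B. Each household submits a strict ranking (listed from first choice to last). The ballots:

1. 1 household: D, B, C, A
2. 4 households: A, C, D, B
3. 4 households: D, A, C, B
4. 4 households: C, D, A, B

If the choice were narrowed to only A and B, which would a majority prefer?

Voters preferring A to B: 12; preferring B to A: 1.
A wins the head-to-head.

A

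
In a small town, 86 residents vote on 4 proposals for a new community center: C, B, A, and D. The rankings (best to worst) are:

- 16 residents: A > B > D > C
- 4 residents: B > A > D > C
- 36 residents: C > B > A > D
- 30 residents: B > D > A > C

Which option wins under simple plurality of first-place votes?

C

First-place votes: C 36, B 34, A 16, D 0.
C has the most first-place votes.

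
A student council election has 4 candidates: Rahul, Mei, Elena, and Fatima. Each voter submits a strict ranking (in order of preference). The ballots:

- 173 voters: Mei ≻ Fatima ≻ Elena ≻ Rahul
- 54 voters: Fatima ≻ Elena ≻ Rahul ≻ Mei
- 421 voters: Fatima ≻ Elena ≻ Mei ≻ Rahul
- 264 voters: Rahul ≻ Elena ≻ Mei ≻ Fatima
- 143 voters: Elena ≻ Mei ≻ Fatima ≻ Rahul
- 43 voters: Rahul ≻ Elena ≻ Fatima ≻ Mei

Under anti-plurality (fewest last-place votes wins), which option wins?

Elena

Last-place votes: Rahul 737, Mei 97, Elena 0, Fatima 264.
Elena is ranked last by the fewest voters, so Elena wins.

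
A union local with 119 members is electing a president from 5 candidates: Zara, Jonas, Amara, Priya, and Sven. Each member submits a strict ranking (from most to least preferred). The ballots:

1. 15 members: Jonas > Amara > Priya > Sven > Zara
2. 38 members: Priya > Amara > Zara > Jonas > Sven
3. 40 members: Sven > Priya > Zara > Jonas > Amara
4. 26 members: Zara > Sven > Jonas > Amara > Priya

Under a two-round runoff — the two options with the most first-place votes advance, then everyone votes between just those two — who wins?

Round 1 first-place votes: Zara 26, Jonas 15, Amara 0, Priya 38, Sven 40.
Sven and Priya advance.
Runoff: Sven is preferred to Priya by 66 voters; Priya by 53.
Sven wins the runoff.

Sven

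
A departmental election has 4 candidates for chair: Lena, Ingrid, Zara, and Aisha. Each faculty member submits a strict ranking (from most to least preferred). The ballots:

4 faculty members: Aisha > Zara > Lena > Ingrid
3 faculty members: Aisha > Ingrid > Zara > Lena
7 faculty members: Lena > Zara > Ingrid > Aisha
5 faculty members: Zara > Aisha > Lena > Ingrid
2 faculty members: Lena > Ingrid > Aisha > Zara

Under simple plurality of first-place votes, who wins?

Lena

First-place votes: Lena 9, Ingrid 0, Zara 5, Aisha 7.
Lena has the most first-place votes.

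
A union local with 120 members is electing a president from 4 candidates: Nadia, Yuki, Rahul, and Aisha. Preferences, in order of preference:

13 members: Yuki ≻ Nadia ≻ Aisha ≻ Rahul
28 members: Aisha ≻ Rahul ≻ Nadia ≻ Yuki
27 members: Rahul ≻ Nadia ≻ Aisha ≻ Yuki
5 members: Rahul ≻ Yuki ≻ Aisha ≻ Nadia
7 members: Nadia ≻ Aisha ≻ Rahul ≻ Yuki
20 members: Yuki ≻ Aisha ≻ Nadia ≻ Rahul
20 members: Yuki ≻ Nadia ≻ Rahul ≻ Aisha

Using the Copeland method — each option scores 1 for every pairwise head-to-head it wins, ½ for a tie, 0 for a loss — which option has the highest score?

Nadia

Nadia: beats Yuki and Aisha; ties Rahul → score 2.5.
Yuki: loses to Nadia, Rahul, and Aisha → score 0.
Rahul: beats Yuki; ties Nadia; loses to Aisha → score 1.5.
Aisha: beats Yuki and Rahul; loses to Nadia → score 2.
Nadia has the best pairwise record.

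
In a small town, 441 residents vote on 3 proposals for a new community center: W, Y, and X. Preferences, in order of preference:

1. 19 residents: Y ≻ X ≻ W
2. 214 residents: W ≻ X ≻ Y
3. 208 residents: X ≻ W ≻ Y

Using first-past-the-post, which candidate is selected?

First-place votes: W 214, Y 19, X 208.
W has the most first-place votes.

W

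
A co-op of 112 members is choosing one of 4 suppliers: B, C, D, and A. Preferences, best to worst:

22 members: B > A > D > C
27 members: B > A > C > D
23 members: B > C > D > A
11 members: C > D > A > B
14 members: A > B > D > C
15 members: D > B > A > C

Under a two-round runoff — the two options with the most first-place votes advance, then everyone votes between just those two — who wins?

B

Round 1 first-place votes: B 72, C 11, D 15, A 14.
B and D advance.
Runoff: B is preferred to D by 86 voters; D by 26.
B wins the runoff.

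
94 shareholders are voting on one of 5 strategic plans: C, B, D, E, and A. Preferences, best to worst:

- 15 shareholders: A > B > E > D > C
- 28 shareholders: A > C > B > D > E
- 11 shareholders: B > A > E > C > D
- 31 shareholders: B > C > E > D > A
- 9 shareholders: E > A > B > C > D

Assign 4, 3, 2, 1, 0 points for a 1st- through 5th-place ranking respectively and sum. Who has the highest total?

B

C: 15·0 + 28·3 + 11·1 + 31·3 + 9·1 = 197
B: 15·3 + 28·2 + 11·4 + 31·4 + 9·2 = 287
D: 15·1 + 28·1 + 11·0 + 31·1 + 9·0 = 74
E: 15·2 + 28·0 + 11·2 + 31·2 + 9·4 = 150
A: 15·4 + 28·4 + 11·3 + 31·0 + 9·3 = 232
B has the highest Borda score (287).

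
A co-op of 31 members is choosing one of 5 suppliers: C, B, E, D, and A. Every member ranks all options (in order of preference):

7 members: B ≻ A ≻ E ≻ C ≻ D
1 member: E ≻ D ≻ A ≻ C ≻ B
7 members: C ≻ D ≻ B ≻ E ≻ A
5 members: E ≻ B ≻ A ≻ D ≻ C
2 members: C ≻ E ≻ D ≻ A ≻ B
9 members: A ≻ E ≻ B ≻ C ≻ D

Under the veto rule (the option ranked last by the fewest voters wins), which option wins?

Last-place votes: C 5, B 3, E 0, D 16, A 7.
E is ranked last by the fewest voters, so E wins.

E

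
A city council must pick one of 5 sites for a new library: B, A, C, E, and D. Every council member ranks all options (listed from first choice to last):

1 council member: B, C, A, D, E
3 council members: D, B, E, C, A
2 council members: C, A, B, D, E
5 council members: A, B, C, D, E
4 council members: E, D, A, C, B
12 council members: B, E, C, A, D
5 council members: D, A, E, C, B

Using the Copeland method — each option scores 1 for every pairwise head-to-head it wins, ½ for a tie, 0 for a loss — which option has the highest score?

B: beats C, E, and D; ties A → score 3.5.
A: beats D; ties B; loses to C and E → score 1.5.
C: beats A and D; loses to B and E → score 2.
E: beats A and C; ties D; loses to B → score 2.5.
D: ties E; loses to B, A, and C → score 0.5.
B has the best pairwise record.

B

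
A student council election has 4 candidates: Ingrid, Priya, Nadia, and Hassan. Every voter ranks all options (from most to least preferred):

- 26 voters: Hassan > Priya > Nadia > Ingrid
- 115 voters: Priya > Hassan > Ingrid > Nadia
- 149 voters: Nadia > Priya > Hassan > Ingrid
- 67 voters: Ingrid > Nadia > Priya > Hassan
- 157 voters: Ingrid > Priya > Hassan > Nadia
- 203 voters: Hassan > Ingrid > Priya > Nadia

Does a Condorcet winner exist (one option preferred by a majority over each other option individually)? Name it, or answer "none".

none

Checking pairwise contests:
Hassan beats Ingrid 493–224.
Ingrid beats Priya 427–290.
Ingrid beats Nadia 542–175.
Priya beats Hassan 488–229.
Every option loses at least one head-to-head, so there is no Condorcet winner.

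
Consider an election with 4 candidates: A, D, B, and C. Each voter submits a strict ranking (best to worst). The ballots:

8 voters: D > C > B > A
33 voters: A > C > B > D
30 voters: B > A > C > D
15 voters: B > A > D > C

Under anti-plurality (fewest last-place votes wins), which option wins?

B

Last-place votes: A 8, D 63, B 0, C 15.
B is ranked last by the fewest voters, so B wins.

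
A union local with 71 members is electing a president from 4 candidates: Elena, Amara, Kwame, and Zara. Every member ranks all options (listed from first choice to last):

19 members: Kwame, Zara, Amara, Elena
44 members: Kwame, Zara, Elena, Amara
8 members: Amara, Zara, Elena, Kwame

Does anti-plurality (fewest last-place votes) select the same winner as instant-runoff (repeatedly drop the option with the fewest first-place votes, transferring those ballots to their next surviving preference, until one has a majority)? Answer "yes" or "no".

no

Anti-plurality — last-place votes: Elena 19, Amara 44, Kwame 8, Zara 0. Winner: Zara.
Instant-runoff — R1 Elena 0, Amara 8, Kwame 63, Zara 0 (Kwame winner). Winner: Kwame.
The two methods disagree.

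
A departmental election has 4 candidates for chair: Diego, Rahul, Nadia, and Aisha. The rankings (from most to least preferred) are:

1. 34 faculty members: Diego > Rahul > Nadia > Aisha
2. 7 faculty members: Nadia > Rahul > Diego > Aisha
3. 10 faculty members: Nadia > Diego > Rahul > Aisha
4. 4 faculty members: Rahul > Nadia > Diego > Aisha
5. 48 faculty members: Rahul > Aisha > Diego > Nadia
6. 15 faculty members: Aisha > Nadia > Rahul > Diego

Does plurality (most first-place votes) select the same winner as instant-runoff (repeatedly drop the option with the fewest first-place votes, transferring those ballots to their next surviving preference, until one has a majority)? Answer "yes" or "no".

yes

Plurality — first-place votes: Diego 34, Rahul 52, Nadia 17, Aisha 15. Winner: Rahul.
Instant-runoff — R1 Diego 34, Rahul 52, Nadia 17, Aisha 15 (Aisha out); R2 Diego 34, Rahul 52, Nadia 32 (Nadia out); R3 Diego 44, Rahul 74 (Rahul winner). Winner: Rahul.
The two methods agree.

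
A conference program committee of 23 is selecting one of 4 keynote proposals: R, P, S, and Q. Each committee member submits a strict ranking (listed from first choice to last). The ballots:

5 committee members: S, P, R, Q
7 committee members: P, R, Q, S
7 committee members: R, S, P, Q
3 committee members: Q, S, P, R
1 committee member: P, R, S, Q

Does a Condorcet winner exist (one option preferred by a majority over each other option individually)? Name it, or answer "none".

Checking pairwise contests:
P beats R 16–7.
S beats P 15–8.
R beats S 15–8.
R beats Q 20–3.
Every option loses at least one head-to-head, so there is no Condorcet winner.

none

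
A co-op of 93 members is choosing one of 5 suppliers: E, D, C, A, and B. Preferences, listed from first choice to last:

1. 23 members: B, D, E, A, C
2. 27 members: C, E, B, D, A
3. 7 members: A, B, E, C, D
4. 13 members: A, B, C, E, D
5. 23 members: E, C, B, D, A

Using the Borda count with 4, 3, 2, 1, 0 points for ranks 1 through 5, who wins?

E: 23·2 + 27·3 + 7·2 + 13·1 + 23·4 = 246
D: 23·3 + 27·1 + 7·0 + 13·0 + 23·1 = 119
C: 23·0 + 27·4 + 7·1 + 13·2 + 23·3 = 210
A: 23·1 + 27·0 + 7·4 + 13·4 + 23·0 = 103
B: 23·4 + 27·2 + 7·3 + 13·3 + 23·2 = 252
B has the highest Borda score (252).

B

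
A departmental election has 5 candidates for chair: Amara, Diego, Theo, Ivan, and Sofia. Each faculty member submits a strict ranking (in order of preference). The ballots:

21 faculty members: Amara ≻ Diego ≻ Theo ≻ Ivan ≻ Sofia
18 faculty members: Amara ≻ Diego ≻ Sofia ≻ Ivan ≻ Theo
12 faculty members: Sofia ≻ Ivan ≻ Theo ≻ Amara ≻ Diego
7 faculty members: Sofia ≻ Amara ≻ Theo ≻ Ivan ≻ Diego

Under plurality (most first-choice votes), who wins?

Amara

First-place votes: Amara 39, Diego 0, Theo 0, Ivan 0, Sofia 19.
Amara has the most first-place votes.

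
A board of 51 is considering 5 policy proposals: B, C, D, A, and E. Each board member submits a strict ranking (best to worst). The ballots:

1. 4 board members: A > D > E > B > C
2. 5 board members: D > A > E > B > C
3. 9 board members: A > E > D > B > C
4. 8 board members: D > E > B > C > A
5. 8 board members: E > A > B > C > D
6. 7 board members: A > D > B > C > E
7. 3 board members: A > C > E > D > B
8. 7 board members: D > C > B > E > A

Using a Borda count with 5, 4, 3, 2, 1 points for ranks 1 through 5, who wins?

D

B: 4·2 + 5·2 + 9·2 + 8·3 + 8·3 + 7·3 + 3·1 + 7·3 = 129
C: 4·1 + 5·1 + 9·1 + 8·2 + 8·2 + 7·2 + 3·4 + 7·4 = 104
D: 4·4 + 5·5 + 9·3 + 8·5 + 8·1 + 7·4 + 3·2 + 7·5 = 185
A: 4·5 + 5·4 + 9·5 + 8·1 + 8·4 + 7·5 + 3·5 + 7·1 = 182
E: 4·3 + 5·3 + 9·4 + 8·4 + 8·5 + 7·1 + 3·3 + 7·2 = 165
D has the highest Borda score (185).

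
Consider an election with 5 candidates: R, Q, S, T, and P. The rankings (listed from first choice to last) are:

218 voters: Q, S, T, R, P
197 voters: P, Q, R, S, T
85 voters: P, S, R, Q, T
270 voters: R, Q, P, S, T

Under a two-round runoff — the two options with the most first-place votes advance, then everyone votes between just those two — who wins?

Round 1 first-place votes: R 270, Q 218, S 0, T 0, P 282.
P and R advance.
Runoff: P is preferred to R by 282 voters; R by 488.
R wins the runoff.

R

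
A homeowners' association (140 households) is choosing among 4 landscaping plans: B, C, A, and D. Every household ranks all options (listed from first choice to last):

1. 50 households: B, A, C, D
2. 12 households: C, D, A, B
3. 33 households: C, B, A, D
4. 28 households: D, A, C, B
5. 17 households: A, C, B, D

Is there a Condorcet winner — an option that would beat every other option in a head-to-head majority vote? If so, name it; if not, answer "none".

none

Checking pairwise contests:
C beats B 90–50.
A beats C 95–45.
B beats A 83–57.
B beats D 100–40.
Every option loses at least one head-to-head, so there is no Condorcet winner.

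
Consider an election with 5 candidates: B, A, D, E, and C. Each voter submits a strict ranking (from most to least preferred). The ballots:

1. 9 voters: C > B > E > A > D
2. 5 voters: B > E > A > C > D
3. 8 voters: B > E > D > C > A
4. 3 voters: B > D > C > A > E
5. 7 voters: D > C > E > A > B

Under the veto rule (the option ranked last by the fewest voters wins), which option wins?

Last-place votes: B 7, A 8, D 14, E 3, C 0.
C is ranked last by the fewest voters, so C wins.

C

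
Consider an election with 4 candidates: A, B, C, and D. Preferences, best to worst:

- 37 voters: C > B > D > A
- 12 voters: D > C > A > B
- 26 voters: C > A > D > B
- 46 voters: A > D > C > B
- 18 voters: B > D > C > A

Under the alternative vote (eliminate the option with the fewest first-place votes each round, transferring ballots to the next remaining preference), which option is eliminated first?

Round 1: A 46, B 18, C 63, D 12. Eliminate D.

D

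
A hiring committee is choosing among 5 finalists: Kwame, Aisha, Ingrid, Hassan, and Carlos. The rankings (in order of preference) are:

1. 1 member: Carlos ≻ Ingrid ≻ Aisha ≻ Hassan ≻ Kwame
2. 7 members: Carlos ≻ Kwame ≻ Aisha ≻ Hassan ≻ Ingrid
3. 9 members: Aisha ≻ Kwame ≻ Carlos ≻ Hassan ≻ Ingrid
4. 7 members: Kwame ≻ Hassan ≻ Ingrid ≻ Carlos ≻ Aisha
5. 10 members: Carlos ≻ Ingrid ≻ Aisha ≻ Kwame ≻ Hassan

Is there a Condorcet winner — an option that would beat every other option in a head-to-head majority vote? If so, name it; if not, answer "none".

Carlos vs Kwame: 18–16 for Carlos.
Carlos vs Aisha: 25–9 for Carlos.
Carlos vs Ingrid: 27–7 for Carlos.
Carlos vs Hassan: 27–7 for Carlos.
Carlos beats every other option head-to-head.

Carlos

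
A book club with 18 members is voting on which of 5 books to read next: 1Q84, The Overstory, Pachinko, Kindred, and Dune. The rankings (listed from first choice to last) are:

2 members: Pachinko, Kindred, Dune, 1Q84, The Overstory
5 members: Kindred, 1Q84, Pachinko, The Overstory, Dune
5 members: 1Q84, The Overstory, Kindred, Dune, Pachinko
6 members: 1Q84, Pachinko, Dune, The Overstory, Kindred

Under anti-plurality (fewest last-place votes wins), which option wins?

Last-place votes: 1Q84 0, The Overstory 2, Pachinko 5, Kindred 6, Dune 5.
1Q84 is ranked last by the fewest voters, so 1Q84 wins.

1Q84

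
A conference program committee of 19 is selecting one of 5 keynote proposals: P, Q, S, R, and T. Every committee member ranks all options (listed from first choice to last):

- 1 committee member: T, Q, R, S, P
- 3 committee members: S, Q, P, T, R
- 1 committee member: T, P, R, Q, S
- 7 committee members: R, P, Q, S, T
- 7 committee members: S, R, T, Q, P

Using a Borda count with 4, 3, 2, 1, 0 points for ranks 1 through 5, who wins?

R

P: 1·0 + 3·2 + 1·3 + 7·3 + 7·0 = 30
Q: 1·3 + 3·3 + 1·1 + 7·2 + 7·1 = 34
S: 1·1 + 3·4 + 1·0 + 7·1 + 7·4 = 48
R: 1·2 + 3·0 + 1·2 + 7·4 + 7·3 = 53
T: 1·4 + 3·1 + 1·4 + 7·0 + 7·2 = 25
R has the highest Borda score (53).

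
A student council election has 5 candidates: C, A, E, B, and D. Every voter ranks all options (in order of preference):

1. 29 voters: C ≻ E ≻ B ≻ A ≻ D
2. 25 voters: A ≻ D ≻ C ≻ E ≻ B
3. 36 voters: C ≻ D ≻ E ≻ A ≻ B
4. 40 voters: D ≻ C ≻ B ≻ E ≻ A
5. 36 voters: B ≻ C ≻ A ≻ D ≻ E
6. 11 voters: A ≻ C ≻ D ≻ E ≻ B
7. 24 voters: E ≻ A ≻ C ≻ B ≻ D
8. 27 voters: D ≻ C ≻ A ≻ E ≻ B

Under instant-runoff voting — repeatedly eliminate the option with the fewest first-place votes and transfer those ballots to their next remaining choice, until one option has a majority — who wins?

Round 1: C 65, A 36, E 24, B 36, D 67. Eliminate E.
Round 2: C 65, A 60, B 36, D 67. Eliminate B.
Round 3: C 101, A 60, D 67. Eliminate A.
Round 4: C 136, D 92. C has a majority.

C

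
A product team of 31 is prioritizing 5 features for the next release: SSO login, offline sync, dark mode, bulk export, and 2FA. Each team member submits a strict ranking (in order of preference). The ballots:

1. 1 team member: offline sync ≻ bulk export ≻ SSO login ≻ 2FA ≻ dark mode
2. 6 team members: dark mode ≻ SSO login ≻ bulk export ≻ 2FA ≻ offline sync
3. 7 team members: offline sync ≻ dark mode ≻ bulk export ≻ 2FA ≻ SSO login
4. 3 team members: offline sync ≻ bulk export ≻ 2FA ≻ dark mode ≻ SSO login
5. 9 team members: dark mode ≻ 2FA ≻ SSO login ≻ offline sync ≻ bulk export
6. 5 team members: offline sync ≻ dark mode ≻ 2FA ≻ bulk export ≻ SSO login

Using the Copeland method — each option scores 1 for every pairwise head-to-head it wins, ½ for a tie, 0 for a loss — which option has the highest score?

offline sync

SSO login: loses to offline sync, dark mode, bulk export, and 2FA → score 0.
offline sync: beats SSO login, dark mode, bulk export, and 2FA → score 4.
dark mode: beats SSO login, bulk export, and 2FA; loses to offline sync → score 3.
bulk export: beats SSO login and 2FA; loses to offline sync and dark mode → score 2.
2FA: beats SSO login; loses to offline sync, dark mode, and bulk export → score 1.
offline sync has the best pairwise record.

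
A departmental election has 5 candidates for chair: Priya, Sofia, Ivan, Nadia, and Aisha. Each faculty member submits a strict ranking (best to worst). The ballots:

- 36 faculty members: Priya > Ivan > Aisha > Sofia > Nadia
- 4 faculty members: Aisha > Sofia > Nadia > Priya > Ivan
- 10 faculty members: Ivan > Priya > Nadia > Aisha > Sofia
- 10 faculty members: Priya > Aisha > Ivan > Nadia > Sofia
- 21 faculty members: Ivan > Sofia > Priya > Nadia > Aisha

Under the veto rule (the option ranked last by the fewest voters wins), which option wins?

Priya

Last-place votes: Priya 0, Sofia 20, Ivan 4, Nadia 36, Aisha 21.
Priya is ranked last by the fewest voters, so Priya wins.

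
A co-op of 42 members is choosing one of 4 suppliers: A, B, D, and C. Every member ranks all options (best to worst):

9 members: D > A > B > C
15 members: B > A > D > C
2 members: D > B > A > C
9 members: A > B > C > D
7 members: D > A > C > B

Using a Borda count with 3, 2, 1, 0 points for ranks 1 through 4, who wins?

A: 9·2 + 15·2 + 2·1 + 9·3 + 7·2 = 91
B: 9·1 + 15·3 + 2·2 + 9·2 + 7·0 = 76
D: 9·3 + 15·1 + 2·3 + 9·0 + 7·3 = 69
C: 9·0 + 15·0 + 2·0 + 9·1 + 7·1 = 16
A has the highest Borda score (91).

A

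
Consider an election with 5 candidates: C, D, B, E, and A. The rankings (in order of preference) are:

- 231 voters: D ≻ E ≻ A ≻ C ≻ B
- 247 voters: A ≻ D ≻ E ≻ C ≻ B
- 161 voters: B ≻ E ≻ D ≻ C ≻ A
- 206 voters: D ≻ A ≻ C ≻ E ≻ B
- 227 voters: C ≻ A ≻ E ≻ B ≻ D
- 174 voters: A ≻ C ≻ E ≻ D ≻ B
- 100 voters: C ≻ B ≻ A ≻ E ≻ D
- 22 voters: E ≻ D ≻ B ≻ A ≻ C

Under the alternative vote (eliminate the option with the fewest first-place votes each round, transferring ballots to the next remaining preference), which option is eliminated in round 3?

Round 1: C 327, D 437, B 161, E 22, A 421. Eliminate E.
Round 2: C 327, D 459, B 161, A 421. Eliminate B.
Round 3: C 327, D 620, A 421. Eliminate C.

C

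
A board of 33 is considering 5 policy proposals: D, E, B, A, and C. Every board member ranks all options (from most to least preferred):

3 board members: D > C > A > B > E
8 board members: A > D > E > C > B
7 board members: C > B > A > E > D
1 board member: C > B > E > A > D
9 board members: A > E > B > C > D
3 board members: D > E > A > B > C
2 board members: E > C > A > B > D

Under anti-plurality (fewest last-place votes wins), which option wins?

A

Last-place votes: D 19, E 3, B 8, A 0, C 3.
A is ranked last by the fewest voters, so A wins.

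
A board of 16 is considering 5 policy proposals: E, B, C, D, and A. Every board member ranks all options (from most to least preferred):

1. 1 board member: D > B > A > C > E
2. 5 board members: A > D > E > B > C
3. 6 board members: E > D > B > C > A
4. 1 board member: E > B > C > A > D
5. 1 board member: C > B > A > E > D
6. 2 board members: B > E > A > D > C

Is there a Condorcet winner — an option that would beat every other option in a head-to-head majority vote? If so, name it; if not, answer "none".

E vs B: 12–4 for E.
E vs C: 14–2 for E.
E vs D: 10–6 for E.
E vs A: 9–7 for E.
E beats every other option head-to-head.

E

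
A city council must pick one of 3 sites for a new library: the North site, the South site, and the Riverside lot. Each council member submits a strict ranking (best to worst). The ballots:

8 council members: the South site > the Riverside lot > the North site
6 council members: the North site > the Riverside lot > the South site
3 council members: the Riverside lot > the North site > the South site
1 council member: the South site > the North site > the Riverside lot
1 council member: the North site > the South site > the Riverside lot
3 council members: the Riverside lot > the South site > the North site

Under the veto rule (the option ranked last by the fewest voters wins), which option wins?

Last-place votes: the North site 11, the South site 9, the Riverside lot 2.
the Riverside lot is ranked last by the fewest voters, so the Riverside lot wins.

the Riverside lot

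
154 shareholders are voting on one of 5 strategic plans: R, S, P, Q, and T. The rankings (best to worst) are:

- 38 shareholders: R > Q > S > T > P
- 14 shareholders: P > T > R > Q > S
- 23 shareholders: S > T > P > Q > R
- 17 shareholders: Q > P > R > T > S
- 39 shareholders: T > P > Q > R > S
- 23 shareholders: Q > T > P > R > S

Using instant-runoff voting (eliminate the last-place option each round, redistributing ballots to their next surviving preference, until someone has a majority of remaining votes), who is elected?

Round 1: R 38, S 23, P 14, Q 40, T 39. Eliminate P.
Round 2: R 38, S 23, Q 40, T 53. Eliminate S.
Round 3: R 38, Q 40, T 76. Eliminate R.
Round 4: Q 78, T 76. Q has a majority.

Q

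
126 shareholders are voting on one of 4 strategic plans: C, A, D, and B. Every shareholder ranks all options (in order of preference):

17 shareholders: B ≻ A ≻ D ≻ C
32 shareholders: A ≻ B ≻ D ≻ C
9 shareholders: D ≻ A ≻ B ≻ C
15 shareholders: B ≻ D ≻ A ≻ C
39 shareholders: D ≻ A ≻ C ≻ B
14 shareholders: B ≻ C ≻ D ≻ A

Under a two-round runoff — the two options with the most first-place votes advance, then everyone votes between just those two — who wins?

Round 1 first-place votes: C 0, A 32, D 48, B 46.
D and B advance.
Runoff: D is preferred to B by 48 voters; B by 78.
B wins the runoff.

B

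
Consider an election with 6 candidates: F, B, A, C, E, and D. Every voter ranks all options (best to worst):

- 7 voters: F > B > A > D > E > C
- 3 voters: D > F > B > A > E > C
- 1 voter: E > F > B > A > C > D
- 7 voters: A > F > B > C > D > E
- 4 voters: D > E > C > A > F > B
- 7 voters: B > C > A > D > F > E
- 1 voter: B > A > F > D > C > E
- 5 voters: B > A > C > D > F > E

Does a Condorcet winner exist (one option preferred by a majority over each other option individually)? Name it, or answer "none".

none

Checking pairwise contests:
A beats F 24–11.
F beats B 22–13.
B beats A 24–11.
F beats C 19–16.
F beats E 30–5.
B beats D 28–7.
Every option loses at least one head-to-head, so there is no Condorcet winner.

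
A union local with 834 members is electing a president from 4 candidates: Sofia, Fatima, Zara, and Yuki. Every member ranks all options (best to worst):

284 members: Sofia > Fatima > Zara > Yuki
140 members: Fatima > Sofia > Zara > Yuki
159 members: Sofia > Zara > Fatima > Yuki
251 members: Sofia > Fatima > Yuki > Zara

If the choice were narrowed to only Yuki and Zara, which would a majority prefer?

Zara

Voters preferring Yuki to Zara: 251; preferring Zara to Yuki: 583.
Zara wins the head-to-head.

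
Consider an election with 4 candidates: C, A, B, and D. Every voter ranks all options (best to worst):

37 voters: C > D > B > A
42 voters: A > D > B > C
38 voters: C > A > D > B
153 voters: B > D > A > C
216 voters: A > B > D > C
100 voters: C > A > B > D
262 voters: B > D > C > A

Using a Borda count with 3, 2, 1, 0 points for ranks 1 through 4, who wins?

B

C: 37·3 + 42·0 + 38·3 + 153·0 + 216·0 + 100·3 + 262·1 = 787
A: 37·0 + 42·3 + 38·2 + 153·1 + 216·3 + 100·2 + 262·0 = 1203
B: 37·1 + 42·1 + 38·0 + 153·3 + 216·2 + 100·1 + 262·3 = 1856
D: 37·2 + 42·2 + 38·1 + 153·2 + 216·1 + 100·0 + 262·2 = 1242
B has the highest Borda score (1856).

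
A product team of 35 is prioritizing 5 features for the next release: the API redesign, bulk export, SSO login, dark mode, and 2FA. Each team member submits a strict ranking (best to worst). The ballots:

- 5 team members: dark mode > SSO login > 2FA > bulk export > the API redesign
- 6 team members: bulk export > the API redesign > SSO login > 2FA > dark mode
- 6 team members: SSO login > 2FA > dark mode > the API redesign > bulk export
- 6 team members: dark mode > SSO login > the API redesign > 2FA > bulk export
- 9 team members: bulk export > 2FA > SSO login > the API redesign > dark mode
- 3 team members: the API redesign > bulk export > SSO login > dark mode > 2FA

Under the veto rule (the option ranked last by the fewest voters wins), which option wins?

Last-place votes: the API redesign 5, bulk export 12, SSO login 0, dark mode 15, 2FA 3.
SSO login is ranked last by the fewest voters, so SSO login wins.

SSO login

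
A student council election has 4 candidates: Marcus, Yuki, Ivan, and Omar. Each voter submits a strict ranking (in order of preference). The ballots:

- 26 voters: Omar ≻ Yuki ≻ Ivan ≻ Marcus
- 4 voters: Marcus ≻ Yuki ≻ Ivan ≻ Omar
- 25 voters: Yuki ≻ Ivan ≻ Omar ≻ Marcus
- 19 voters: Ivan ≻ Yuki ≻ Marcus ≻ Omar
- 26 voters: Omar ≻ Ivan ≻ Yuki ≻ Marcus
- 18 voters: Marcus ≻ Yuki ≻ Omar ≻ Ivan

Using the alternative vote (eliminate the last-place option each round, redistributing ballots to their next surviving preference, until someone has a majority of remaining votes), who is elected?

Round 1: Marcus 22, Yuki 25, Ivan 19, Omar 52. Eliminate Ivan.
Round 2: Marcus 22, Yuki 44, Omar 52. Eliminate Marcus.
Round 3: Yuki 66, Omar 52. Yuki has a majority.

Yuki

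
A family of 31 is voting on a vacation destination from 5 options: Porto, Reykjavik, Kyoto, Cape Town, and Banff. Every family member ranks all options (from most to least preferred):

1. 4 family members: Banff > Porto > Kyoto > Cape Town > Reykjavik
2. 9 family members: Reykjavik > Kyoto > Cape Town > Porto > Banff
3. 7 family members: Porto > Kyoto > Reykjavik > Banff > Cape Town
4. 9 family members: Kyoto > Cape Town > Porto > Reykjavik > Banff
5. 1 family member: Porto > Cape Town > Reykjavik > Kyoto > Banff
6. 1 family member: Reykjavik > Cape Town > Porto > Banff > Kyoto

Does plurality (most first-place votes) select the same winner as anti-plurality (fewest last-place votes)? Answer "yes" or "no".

no

Plurality — first-place votes: Porto 8, Reykjavik 10, Kyoto 9, Cape Town 0, Banff 4. Winner: Reykjavik.
Anti-plurality — last-place votes: Porto 0, Reykjavik 4, Kyoto 1, Cape Town 7, Banff 19. Winner: Porto.
The two methods disagree.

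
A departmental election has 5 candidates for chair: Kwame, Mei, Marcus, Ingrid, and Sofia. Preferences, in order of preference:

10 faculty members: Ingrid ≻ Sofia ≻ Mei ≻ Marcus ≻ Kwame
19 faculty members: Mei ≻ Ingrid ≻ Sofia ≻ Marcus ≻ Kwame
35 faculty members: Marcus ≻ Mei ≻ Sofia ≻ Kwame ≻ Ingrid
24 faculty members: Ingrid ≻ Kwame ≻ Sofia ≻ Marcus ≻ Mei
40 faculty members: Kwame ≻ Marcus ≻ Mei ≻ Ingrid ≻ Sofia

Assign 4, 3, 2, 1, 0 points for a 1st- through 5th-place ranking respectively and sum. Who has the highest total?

Kwame: 10·0 + 19·0 + 35·1 + 24·3 + 40·4 = 267
Mei: 10·2 + 19·4 + 35·3 + 24·0 + 40·2 = 281
Marcus: 10·1 + 19·1 + 35·4 + 24·1 + 40·3 = 313
Ingrid: 10·4 + 19·3 + 35·0 + 24·4 + 40·1 = 233
Sofia: 10·3 + 19·2 + 35·2 + 24·2 + 40·0 = 186
Marcus has the highest Borda score (313).

Marcus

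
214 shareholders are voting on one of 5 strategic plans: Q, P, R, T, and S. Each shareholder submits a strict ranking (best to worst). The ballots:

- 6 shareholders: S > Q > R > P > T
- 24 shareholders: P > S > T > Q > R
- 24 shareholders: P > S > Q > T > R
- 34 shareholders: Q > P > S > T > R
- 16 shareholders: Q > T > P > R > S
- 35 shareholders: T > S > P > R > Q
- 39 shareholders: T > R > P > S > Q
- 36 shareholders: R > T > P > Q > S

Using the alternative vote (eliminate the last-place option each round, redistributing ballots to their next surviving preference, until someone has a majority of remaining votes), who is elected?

Round 1: Q 50, P 48, R 36, T 74, S 6. Eliminate S.
Round 2: Q 56, P 48, R 36, T 74. Eliminate R.
Round 3: Q 56, P 48, T 110. T has a majority.

T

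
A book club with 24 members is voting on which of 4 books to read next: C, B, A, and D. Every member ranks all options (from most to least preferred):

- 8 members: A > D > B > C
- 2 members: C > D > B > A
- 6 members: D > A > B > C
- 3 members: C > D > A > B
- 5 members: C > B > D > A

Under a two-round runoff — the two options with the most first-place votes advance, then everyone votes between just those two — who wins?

Round 1 first-place votes: C 10, B 0, A 8, D 6.
C and A advance.
Runoff: C is preferred to A by 10 voters; A by 14.
A wins the runoff.

A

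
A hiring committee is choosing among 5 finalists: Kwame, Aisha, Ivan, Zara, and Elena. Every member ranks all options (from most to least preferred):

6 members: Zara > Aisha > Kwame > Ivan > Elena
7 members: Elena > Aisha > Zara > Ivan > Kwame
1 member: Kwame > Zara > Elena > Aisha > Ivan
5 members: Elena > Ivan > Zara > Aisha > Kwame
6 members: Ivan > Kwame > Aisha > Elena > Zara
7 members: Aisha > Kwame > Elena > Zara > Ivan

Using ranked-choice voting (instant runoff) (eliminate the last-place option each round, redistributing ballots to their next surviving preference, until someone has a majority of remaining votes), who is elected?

Round 1: Kwame 1, Aisha 7, Ivan 6, Zara 6, Elena 12. Eliminate Kwame.
Round 2: Aisha 7, Ivan 6, Zara 7, Elena 12. Eliminate Ivan.
Round 3: Aisha 13, Zara 7, Elena 12. Eliminate Zara.
Round 4: Aisha 19, Elena 13. Aisha has a majority.

Aisha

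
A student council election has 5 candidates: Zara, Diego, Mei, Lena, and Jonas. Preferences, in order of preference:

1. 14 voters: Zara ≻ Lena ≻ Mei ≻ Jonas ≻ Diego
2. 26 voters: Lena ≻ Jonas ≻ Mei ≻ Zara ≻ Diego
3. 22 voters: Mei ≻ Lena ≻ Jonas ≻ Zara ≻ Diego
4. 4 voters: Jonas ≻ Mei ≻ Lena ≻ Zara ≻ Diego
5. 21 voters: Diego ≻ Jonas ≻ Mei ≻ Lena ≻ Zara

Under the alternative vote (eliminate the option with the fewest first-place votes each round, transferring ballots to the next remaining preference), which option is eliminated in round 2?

Zara

Round 1: Zara 14, Diego 21, Mei 22, Lena 26, Jonas 4. Eliminate Jonas.
Round 2: Zara 14, Diego 21, Mei 26, Lena 26. Eliminate Zara.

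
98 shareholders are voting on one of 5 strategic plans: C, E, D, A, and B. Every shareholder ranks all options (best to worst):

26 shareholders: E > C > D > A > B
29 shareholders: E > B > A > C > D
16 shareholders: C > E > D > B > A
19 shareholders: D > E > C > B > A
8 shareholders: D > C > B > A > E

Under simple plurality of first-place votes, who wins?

E

First-place votes: C 16, E 55, D 27, A 0, B 0.
E has the most first-place votes.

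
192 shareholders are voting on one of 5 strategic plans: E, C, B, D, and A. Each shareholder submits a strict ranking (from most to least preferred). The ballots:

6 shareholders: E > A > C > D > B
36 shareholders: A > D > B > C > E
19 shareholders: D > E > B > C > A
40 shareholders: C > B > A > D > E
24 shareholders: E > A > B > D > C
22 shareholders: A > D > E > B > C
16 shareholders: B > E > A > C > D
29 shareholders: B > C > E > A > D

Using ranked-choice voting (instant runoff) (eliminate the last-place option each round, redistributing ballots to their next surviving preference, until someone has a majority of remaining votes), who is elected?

Round 1: E 30, C 40, B 45, D 19, A 58. Eliminate D.
Round 2: E 49, C 40, B 45, A 58. Eliminate C.
Round 3: E 49, B 85, A 58. Eliminate E.
Round 4: B 104, A 88. B has a majority.

B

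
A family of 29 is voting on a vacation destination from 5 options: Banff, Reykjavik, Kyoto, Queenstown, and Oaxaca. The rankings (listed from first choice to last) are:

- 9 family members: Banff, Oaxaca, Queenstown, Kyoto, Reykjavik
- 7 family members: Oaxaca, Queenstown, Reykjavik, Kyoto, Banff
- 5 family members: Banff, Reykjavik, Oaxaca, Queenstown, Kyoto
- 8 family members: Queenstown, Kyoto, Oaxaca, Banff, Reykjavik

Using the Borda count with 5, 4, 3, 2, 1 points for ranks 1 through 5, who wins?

Oaxaca

Banff: 9·5 + 7·1 + 5·5 + 8·2 = 93
Reykjavik: 9·1 + 7·3 + 5·4 + 8·1 = 58
Kyoto: 9·2 + 7·2 + 5·1 + 8·4 = 69
Queenstown: 9·3 + 7·4 + 5·2 + 8·5 = 105
Oaxaca: 9·4 + 7·5 + 5·3 + 8·3 = 110
Oaxaca has the highest Borda score (110).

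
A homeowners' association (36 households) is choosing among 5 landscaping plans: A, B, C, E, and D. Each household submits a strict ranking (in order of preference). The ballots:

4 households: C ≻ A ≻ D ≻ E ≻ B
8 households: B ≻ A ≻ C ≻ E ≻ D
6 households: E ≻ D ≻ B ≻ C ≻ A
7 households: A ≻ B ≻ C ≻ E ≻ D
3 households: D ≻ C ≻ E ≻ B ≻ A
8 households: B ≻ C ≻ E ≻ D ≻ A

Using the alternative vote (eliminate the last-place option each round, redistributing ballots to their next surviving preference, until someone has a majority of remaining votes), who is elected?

Round 1: A 7, B 16, C 4, E 6, D 3. Eliminate D.
Round 2: A 7, B 16, C 7, E 6. Eliminate E.
Round 3: A 7, B 22, C 7. B has a majority.

B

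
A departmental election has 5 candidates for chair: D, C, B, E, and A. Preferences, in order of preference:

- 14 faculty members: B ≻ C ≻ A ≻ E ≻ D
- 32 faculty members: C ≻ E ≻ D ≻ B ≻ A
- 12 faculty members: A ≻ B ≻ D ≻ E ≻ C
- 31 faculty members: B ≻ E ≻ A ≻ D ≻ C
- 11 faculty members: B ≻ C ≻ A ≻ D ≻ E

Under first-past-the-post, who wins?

B

First-place votes: D 0, C 32, B 56, E 0, A 12.
B has the most first-place votes.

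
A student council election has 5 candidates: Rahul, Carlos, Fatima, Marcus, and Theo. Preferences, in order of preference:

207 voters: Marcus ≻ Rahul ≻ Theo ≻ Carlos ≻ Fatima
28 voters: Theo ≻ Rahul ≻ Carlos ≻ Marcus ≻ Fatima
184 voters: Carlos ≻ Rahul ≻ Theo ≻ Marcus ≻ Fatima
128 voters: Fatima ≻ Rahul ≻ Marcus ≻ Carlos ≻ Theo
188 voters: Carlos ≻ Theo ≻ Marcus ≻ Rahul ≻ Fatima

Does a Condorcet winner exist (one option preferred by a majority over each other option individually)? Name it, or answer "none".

Carlos vs Rahul: 372–363 for Carlos.
Carlos vs Fatima: 607–128 for Carlos.
Carlos vs Marcus: 400–335 for Carlos.
Carlos vs Theo: 500–235 for Carlos.
Carlos beats every other option head-to-head.

Carlos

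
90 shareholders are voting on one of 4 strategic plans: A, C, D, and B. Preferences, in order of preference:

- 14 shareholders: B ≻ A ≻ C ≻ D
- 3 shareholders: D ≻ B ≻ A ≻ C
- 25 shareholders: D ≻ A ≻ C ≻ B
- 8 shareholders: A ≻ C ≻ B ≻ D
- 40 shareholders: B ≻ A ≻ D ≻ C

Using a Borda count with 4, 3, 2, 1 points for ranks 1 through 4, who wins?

A: 14·3 + 3·2 + 25·3 + 8·4 + 40·3 = 275
C: 14·2 + 3·1 + 25·2 + 8·3 + 40·1 = 145
D: 14·1 + 3·4 + 25·4 + 8·1 + 40·2 = 214
B: 14·4 + 3·3 + 25·1 + 8·2 + 40·4 = 266
A has the highest Borda score (275).

A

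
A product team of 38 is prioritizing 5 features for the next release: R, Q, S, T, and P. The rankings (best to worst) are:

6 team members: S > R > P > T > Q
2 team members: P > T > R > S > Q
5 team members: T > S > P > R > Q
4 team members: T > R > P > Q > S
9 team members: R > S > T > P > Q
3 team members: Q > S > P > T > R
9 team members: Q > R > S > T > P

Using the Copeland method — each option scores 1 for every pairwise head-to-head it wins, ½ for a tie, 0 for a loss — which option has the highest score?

R: beats Q, S, T, and P → score 4.
Q: loses to R, S, T, and P → score 0.
S: beats Q, T, and P; loses to R → score 3.
T: beats Q and P; loses to R and S → score 2.
P: beats Q; loses to R, S, and T → score 1.
R has the best pairwise record.

R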